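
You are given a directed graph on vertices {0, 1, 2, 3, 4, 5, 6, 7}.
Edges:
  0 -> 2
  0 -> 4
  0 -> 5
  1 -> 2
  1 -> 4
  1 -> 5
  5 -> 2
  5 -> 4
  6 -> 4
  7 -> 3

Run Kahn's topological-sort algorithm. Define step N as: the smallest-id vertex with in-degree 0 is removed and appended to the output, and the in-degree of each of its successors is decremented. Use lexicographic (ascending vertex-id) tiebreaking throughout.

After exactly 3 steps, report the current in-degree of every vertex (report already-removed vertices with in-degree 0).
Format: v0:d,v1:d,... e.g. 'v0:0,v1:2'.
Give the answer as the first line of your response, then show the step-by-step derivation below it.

v0:0,v1:0,v2:0,v3:1,v4:1,v5:0,v6:0,v7:0

step 1: output 0; order=[0]; indeg=(0,0,2,1,3,1,0,0)
step 2: output 1; order=[0,1]; indeg=(0,0,1,1,2,0,0,0)
step 3: output 5; order=[0,1,5]; indeg=(0,0,0,1,1,0,0,0)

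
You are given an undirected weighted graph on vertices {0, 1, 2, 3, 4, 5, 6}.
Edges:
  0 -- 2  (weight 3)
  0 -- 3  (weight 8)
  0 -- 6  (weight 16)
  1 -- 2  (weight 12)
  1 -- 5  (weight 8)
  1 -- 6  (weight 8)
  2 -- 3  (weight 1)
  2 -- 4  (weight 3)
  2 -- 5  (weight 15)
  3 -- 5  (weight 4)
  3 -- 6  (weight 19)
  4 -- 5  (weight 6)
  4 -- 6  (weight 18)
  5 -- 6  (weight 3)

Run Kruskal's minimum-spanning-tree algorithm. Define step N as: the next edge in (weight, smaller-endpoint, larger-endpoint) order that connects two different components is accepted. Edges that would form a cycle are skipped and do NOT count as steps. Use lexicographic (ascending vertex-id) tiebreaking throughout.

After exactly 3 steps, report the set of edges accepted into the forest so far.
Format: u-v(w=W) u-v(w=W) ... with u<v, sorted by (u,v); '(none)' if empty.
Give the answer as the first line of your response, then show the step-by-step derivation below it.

0-2(w=3) 2-3(w=1) 2-4(w=3)

step 1: add edge 2-3 (w=1); MST = {2-3(w=1)}
step 2: add edge 0-2 (w=3); MST = {0-2(w=3) 2-3(w=1)}
step 3: add edge 2-4 (w=3); MST = {0-2(w=3) 2-3(w=1) 2-4(w=3)}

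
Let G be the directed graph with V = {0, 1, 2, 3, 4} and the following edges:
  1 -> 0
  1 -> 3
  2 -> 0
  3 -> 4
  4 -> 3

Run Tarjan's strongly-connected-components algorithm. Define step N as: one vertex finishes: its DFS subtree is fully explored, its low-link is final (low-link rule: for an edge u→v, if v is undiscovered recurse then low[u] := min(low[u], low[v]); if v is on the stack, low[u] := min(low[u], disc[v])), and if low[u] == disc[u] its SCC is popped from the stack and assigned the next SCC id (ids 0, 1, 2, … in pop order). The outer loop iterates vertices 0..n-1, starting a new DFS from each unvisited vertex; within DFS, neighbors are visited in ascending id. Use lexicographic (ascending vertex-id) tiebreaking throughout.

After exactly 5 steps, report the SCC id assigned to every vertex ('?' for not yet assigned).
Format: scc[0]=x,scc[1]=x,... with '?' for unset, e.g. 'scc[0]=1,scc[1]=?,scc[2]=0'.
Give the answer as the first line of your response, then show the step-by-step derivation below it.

scc[0]=0,scc[1]=2,scc[2]=3,scc[3]=1,scc[4]=1

step 1: low=(low[0]=0,low[1]=?,low[2]=?,low[3]=?,low[4]=?); scc=(scc[0]=0,scc[1]=?,scc[2]=?,scc[3]=?,scc[4]=?)
step 2: low=(low[0]=0,low[1]=1,low[2]=?,low[3]=2,low[4]=2); scc=(scc[0]=0,scc[1]=?,scc[2]=?,scc[3]=?,scc[4]=?)
step 3: low=(low[0]=0,low[1]=1,low[2]=?,low[3]=2,low[4]=2); scc=(scc[0]=0,scc[1]=?,scc[2]=?,scc[3]=1,scc[4]=1)
step 4: low=(low[0]=0,low[1]=1,low[2]=?,low[3]=2,low[4]=2); scc=(scc[0]=0,scc[1]=2,scc[2]=?,scc[3]=1,scc[4]=1)
step 5: low=(low[0]=0,low[1]=1,low[2]=4,low[3]=2,low[4]=2); scc=(scc[0]=0,scc[1]=2,scc[2]=3,scc[3]=1,scc[4]=1)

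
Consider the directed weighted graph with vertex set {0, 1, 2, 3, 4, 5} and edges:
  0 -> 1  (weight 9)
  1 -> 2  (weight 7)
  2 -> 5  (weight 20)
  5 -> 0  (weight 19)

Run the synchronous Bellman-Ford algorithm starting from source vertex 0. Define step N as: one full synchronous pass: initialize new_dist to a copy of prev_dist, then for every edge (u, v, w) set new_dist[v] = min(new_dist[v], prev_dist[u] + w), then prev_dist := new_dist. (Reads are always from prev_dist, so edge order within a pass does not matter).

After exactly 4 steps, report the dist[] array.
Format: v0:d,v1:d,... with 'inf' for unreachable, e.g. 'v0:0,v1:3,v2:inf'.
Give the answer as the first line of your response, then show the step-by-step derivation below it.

v0:0,v1:9,v2:16,v3:inf,v4:inf,v5:36

step 1: dist = v0:0,v1:9,v2:inf,v3:inf,v4:inf,v5:inf
step 2: dist = v0:0,v1:9,v2:16,v3:inf,v4:inf,v5:inf
step 3: dist = v0:0,v1:9,v2:16,v3:inf,v4:inf,v5:36
step 4: dist = v0:0,v1:9,v2:16,v3:inf,v4:inf,v5:36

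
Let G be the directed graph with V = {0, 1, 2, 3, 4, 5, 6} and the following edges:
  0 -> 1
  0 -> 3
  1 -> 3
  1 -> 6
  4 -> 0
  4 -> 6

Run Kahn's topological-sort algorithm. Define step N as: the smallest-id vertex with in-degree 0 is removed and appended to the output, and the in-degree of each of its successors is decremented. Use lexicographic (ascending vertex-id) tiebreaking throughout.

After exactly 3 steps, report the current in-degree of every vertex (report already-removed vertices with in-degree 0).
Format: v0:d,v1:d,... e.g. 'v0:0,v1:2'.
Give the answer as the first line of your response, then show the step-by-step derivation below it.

v0:0,v1:0,v2:0,v3:1,v4:0,v5:0,v6:1

step 1: output 2; order=[2]; indeg=(1,1,0,2,0,0,2)
step 2: output 4; order=[2,4]; indeg=(0,1,0,2,0,0,1)
step 3: output 0; order=[2,4,0]; indeg=(0,0,0,1,0,0,1)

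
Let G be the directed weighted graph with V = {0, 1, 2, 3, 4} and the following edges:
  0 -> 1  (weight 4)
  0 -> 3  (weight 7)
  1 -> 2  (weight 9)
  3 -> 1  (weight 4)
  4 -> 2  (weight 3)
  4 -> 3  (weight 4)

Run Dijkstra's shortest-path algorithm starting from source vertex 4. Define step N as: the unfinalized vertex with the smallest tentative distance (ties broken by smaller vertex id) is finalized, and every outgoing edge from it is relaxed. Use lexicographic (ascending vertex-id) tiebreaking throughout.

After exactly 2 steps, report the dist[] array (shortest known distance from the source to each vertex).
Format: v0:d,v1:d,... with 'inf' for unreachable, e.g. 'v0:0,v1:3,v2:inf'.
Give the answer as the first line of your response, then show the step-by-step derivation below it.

v0:inf,v1:inf,v2:3,v3:4,v4:0

step 1: dist = v0:inf,v1:inf,v2:3,v3:4,v4:0
step 2: dist = v0:inf,v1:inf,v2:3,v3:4,v4:0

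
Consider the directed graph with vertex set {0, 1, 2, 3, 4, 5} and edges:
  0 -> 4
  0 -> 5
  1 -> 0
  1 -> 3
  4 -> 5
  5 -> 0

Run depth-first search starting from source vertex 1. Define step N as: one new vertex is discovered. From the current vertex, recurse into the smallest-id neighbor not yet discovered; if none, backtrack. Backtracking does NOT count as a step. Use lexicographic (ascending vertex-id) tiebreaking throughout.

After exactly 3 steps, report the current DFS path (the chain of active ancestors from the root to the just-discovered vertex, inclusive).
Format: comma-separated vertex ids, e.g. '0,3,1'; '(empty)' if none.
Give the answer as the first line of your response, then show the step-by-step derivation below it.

1,0,4

step 1: discover 1; path=1; order=1
step 2: discover 0; path=1>0; order=1,0
step 3: discover 4; path=1>0>4; order=1,0,4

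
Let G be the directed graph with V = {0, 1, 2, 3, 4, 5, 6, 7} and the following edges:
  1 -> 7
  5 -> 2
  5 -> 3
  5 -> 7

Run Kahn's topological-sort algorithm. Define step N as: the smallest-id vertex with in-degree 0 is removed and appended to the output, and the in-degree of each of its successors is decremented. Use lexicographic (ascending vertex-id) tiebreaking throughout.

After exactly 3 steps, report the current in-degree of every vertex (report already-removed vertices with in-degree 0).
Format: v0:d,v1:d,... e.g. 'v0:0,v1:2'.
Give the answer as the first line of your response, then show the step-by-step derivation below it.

v0:0,v1:0,v2:1,v3:1,v4:0,v5:0,v6:0,v7:1

step 1: output 0; order=[0]; indeg=(0,0,1,1,0,0,0,2)
step 2: output 1; order=[0,1]; indeg=(0,0,1,1,0,0,0,1)
step 3: output 4; order=[0,1,4]; indeg=(0,0,1,1,0,0,0,1)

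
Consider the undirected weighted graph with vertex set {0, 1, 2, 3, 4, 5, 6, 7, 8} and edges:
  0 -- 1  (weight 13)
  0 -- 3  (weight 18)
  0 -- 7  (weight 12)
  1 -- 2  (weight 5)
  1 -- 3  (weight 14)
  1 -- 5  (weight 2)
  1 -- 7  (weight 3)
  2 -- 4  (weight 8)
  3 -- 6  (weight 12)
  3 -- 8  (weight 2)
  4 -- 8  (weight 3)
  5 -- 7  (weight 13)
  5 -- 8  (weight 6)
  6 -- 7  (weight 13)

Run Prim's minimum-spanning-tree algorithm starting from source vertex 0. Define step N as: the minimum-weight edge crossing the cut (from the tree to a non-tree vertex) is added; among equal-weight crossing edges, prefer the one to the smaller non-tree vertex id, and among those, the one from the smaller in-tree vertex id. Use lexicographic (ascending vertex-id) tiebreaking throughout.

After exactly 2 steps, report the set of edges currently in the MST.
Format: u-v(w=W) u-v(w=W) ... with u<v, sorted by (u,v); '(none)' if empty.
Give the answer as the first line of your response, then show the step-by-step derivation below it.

0-7(w=12) 1-7(w=3)

step 1: add edge 0-7 (w=12); MST = {0-7(w=12)}
step 2: add edge 1-7 (w=3); MST = {0-7(w=12) 1-7(w=3)}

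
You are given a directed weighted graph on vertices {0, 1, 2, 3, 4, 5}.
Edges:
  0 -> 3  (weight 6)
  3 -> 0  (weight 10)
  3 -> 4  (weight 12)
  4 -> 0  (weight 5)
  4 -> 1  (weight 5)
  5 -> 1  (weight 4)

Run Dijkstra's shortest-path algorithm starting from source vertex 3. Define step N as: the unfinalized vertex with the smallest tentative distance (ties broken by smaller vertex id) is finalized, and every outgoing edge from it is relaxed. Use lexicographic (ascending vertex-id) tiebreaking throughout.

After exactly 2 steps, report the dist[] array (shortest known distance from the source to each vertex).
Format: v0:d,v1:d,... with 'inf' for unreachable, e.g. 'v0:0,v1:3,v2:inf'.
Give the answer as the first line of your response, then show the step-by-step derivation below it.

v0:10,v1:inf,v2:inf,v3:0,v4:12,v5:inf

step 1: dist = v0:10,v1:inf,v2:inf,v3:0,v4:12,v5:inf
step 2: dist = v0:10,v1:inf,v2:inf,v3:0,v4:12,v5:inf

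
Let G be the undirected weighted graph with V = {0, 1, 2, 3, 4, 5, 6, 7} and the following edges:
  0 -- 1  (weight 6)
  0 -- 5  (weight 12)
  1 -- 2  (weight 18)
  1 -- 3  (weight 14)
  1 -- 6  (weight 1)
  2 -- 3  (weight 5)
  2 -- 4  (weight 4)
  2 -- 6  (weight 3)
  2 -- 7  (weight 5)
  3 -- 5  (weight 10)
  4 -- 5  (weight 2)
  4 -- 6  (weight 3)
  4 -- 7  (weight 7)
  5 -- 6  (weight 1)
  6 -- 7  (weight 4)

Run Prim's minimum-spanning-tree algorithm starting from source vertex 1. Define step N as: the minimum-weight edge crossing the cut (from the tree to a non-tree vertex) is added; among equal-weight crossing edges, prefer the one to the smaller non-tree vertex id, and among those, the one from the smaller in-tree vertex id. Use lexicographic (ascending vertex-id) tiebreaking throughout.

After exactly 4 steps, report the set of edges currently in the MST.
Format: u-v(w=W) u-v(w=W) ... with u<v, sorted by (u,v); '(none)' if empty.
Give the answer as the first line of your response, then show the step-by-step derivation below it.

1-6(w=1) 2-6(w=3) 4-5(w=2) 5-6(w=1)

step 1: add edge 1-6 (w=1); MST = {1-6(w=1)}
step 2: add edge 5-6 (w=1); MST = {1-6(w=1) 5-6(w=1)}
step 3: add edge 4-5 (w=2); MST = {1-6(w=1) 4-5(w=2) 5-6(w=1)}
step 4: add edge 2-6 (w=3); MST = {1-6(w=1) 2-6(w=3) 4-5(w=2) 5-6(w=1)}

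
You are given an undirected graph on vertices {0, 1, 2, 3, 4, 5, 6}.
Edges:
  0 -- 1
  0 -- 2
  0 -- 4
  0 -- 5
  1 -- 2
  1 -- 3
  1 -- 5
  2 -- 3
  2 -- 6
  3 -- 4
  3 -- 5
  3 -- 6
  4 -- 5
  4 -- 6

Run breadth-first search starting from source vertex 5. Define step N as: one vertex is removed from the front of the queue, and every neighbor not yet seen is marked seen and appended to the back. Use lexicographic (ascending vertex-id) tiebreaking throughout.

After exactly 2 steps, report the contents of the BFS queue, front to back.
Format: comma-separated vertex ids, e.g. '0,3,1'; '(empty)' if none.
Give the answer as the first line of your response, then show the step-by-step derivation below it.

1,3,4,2

step 1: dequeue 5; queue=[0,1,3,4]; order=5
step 2: dequeue 0; queue=[1,3,4,2]; order=5,0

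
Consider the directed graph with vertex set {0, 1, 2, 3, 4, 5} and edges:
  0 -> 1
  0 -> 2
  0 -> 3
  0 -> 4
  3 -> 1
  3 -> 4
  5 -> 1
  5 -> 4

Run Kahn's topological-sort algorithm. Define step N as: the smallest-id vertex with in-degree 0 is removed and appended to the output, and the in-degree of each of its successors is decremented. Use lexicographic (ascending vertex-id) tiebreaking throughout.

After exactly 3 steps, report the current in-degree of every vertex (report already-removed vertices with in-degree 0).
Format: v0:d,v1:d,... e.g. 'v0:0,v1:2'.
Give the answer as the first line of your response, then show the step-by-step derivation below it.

v0:0,v1:1,v2:0,v3:0,v4:1,v5:0

step 1: output 0; order=[0]; indeg=(0,2,0,0,2,0)
step 2: output 2; order=[0,2]; indeg=(0,2,0,0,2,0)
step 3: output 3; order=[0,2,3]; indeg=(0,1,0,0,1,0)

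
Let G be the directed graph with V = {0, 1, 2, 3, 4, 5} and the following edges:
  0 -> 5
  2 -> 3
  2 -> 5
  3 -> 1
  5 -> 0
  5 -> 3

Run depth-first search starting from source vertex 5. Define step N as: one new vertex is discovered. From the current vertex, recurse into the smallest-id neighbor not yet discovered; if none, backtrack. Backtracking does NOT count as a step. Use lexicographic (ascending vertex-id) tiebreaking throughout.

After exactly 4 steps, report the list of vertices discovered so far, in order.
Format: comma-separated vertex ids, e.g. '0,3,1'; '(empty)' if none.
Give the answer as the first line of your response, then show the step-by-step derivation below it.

5,0,3,1

step 1: discover 5; path=5; order=5
step 2: discover 0; path=5>0; order=5,0
step 3: discover 3; path=5>3; order=5,0,3
step 4: discover 1; path=5>3>1; order=5,0,3,1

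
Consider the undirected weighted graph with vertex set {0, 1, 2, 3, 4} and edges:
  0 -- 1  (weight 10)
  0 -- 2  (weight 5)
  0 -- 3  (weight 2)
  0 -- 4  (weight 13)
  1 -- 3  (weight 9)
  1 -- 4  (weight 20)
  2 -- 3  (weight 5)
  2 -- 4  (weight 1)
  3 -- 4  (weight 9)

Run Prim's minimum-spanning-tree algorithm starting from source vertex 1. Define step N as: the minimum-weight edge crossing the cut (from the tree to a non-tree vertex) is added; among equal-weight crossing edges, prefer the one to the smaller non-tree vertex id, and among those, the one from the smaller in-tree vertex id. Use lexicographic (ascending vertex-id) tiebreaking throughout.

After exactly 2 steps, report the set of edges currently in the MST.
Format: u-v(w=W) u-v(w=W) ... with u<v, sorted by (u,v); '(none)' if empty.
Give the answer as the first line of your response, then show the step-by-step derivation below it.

0-3(w=2) 1-3(w=9)

step 1: add edge 1-3 (w=9); MST = {1-3(w=9)}
step 2: add edge 0-3 (w=2); MST = {0-3(w=2) 1-3(w=9)}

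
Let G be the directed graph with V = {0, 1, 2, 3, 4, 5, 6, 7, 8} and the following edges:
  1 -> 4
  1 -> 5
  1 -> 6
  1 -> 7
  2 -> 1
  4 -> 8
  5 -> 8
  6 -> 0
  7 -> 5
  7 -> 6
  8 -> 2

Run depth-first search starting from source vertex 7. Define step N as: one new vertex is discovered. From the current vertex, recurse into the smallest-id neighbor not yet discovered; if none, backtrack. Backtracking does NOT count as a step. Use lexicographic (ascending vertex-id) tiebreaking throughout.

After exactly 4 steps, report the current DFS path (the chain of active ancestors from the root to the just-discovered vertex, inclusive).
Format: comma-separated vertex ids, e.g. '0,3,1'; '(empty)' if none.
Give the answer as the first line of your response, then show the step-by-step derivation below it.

7,5,8,2

step 1: discover 7; path=7; order=7
step 2: discover 5; path=7>5; order=7,5
step 3: discover 8; path=7>5>8; order=7,5,8
step 4: discover 2; path=7>5>8>2; order=7,5,8,2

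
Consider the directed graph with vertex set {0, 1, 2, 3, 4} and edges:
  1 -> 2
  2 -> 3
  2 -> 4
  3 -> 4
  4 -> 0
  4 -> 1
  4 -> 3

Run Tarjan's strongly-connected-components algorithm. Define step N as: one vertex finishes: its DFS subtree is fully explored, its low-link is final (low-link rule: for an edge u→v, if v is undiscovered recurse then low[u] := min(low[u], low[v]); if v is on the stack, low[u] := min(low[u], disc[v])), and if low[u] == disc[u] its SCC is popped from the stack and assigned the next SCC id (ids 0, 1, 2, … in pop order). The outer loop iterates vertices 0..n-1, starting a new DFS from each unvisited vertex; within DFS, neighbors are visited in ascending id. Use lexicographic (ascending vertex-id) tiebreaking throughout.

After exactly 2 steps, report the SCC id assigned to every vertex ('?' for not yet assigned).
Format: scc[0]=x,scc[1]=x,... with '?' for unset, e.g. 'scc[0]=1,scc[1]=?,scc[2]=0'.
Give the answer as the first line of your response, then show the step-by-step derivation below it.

scc[0]=0,scc[1]=?,scc[2]=?,scc[3]=?,scc[4]=?

step 1: low=(low[0]=0,low[1]=?,low[2]=?,low[3]=?,low[4]=?); scc=(scc[0]=0,scc[1]=?,scc[2]=?,scc[3]=?,scc[4]=?)
step 2: low=(low[0]=0,low[1]=1,low[2]=2,low[3]=3,low[4]=1); scc=(scc[0]=0,scc[1]=?,scc[2]=?,scc[3]=?,scc[4]=?)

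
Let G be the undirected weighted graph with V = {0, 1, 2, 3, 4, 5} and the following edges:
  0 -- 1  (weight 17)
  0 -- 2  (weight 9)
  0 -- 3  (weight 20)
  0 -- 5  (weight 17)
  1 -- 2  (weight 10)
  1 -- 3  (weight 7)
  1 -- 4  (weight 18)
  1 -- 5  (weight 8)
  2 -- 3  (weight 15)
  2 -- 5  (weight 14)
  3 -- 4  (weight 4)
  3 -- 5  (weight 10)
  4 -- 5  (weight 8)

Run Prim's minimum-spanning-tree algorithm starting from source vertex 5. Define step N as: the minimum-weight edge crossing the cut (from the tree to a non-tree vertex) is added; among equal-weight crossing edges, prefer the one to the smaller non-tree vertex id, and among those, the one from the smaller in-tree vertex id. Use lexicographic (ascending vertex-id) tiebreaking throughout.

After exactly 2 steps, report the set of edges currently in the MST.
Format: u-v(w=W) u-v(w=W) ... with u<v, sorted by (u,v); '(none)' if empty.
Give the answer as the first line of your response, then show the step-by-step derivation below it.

1-3(w=7) 1-5(w=8)

step 1: add edge 1-5 (w=8); MST = {1-5(w=8)}
step 2: add edge 1-3 (w=7); MST = {1-3(w=7) 1-5(w=8)}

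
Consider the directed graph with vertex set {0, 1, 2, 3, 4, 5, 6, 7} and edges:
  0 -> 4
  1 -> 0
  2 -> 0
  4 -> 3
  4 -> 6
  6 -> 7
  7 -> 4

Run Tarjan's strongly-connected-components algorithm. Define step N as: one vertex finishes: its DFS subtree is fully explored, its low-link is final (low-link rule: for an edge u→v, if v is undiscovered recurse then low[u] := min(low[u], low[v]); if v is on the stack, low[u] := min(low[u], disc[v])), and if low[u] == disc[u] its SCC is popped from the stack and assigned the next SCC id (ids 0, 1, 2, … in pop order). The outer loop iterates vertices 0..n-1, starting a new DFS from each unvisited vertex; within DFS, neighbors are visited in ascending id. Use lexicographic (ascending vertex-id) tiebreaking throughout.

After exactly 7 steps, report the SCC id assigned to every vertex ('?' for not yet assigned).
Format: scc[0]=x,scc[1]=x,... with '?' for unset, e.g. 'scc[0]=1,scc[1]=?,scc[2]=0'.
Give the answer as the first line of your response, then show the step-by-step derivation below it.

scc[0]=2,scc[1]=3,scc[2]=4,scc[3]=0,scc[4]=1,scc[5]=?,scc[6]=1,scc[7]=1

step 1: low=(low[0]=0,low[1]=?,low[2]=?,low[3]=2,low[4]=1,low[5]=?,low[6]=?,low[7]=?); scc=(scc[0]=?,scc[1]=?,scc[2]=?,scc[3]=0,scc[4]=?,scc[5]=?,scc[6]=?,scc[7]=?)
step 2: low=(low[0]=0,low[1]=?,low[2]=?,low[3]=2,low[4]=1,low[5]=?,low[6]=3,low[7]=1); scc=(scc[0]=?,scc[1]=?,scc[2]=?,scc[3]=0,scc[4]=?,scc[5]=?,scc[6]=?,scc[7]=?)
step 3: low=(low[0]=0,low[1]=?,low[2]=?,low[3]=2,low[4]=1,low[5]=?,low[6]=1,low[7]=1); scc=(scc[0]=?,scc[1]=?,scc[2]=?,scc[3]=0,scc[4]=?,scc[5]=?,scc[6]=?,scc[7]=?)
step 4: low=(low[0]=0,low[1]=?,low[2]=?,low[3]=2,low[4]=1,low[5]=?,low[6]=1,low[7]=1); scc=(scc[0]=?,scc[1]=?,scc[2]=?,scc[3]=0,scc[4]=1,scc[5]=?,scc[6]=1,scc[7]=1)
step 5: low=(low[0]=0,low[1]=?,low[2]=?,low[3]=2,low[4]=1,low[5]=?,low[6]=1,low[7]=1); scc=(scc[0]=2,scc[1]=?,scc[2]=?,scc[3]=0,scc[4]=1,scc[5]=?,scc[6]=1,scc[7]=1)
step 6: low=(low[0]=0,low[1]=5,low[2]=?,low[3]=2,low[4]=1,low[5]=?,low[6]=1,low[7]=1); scc=(scc[0]=2,scc[1]=3,scc[2]=?,scc[3]=0,scc[4]=1,scc[5]=?,scc[6]=1,scc[7]=1)
step 7: low=(low[0]=0,low[1]=5,low[2]=6,low[3]=2,low[4]=1,low[5]=?,low[6]=1,low[7]=1); scc=(scc[0]=2,scc[1]=3,scc[2]=4,scc[3]=0,scc[4]=1,scc[5]=?,scc[6]=1,scc[7]=1)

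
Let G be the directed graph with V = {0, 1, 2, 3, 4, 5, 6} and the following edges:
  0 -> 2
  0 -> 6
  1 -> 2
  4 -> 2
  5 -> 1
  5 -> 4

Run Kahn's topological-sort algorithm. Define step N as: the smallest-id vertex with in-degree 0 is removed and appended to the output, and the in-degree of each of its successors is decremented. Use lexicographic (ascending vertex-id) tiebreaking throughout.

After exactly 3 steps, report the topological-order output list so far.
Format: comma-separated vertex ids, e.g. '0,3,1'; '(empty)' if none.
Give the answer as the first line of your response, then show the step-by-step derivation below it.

0,3,5

step 1: output 0; order=[0]; indeg=(0,1,2,0,1,0,0)
step 2: output 3; order=[0,3]; indeg=(0,1,2,0,1,0,0)
step 3: output 5; order=[0,3,5]; indeg=(0,0,2,0,0,0,0)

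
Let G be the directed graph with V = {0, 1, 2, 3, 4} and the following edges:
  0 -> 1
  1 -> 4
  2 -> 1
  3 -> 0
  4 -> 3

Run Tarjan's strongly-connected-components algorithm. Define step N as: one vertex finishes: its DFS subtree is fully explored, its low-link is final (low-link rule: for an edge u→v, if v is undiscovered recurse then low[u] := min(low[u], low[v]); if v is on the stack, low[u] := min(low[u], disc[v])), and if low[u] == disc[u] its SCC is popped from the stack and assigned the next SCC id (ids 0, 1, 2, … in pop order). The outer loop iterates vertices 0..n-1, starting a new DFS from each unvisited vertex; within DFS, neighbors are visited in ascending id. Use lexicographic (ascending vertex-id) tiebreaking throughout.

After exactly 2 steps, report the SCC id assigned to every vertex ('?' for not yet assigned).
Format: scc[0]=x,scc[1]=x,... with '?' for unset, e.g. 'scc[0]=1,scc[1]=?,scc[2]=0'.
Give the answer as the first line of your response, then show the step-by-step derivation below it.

scc[0]=?,scc[1]=?,scc[2]=?,scc[3]=?,scc[4]=?

step 1: low=(low[0]=0,low[1]=1,low[2]=?,low[3]=0,low[4]=2); scc=(scc[0]=?,scc[1]=?,scc[2]=?,scc[3]=?,scc[4]=?)
step 2: low=(low[0]=0,low[1]=1,low[2]=?,low[3]=0,low[4]=0); scc=(scc[0]=?,scc[1]=?,scc[2]=?,scc[3]=?,scc[4]=?)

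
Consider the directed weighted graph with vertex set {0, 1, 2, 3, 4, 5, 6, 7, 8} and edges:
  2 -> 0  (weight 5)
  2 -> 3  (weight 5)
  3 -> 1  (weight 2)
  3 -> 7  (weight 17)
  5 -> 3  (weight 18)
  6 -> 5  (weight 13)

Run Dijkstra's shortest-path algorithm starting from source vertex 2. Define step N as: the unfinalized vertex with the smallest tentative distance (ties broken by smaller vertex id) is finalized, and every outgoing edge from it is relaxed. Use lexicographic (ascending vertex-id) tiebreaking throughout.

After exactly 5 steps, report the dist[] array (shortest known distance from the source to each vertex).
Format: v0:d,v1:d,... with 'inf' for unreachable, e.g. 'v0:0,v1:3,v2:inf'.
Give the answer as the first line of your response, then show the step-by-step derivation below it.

v0:5,v1:7,v2:0,v3:5,v4:inf,v5:inf,v6:inf,v7:22,v8:inf

step 1: dist = v0:5,v1:inf,v2:0,v3:5,v4:inf,v5:inf,v6:inf,v7:inf,v8:inf
step 2: dist = v0:5,v1:inf,v2:0,v3:5,v4:inf,v5:inf,v6:inf,v7:inf,v8:inf
step 3: dist = v0:5,v1:7,v2:0,v3:5,v4:inf,v5:inf,v6:inf,v7:22,v8:inf
step 4: dist = v0:5,v1:7,v2:0,v3:5,v4:inf,v5:inf,v6:inf,v7:22,v8:inf
step 5: dist = v0:5,v1:7,v2:0,v3:5,v4:inf,v5:inf,v6:inf,v7:22,v8:inf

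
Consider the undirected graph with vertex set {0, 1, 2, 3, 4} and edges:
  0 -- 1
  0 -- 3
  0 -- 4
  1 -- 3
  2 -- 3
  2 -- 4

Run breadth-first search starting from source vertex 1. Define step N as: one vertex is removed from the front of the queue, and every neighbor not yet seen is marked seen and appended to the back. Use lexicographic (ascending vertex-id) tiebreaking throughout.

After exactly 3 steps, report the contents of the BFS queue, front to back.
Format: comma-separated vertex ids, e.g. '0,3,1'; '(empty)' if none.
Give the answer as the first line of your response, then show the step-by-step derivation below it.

4,2

step 1: dequeue 1; queue=[0,3]; order=1
step 2: dequeue 0; queue=[3,4]; order=1,0
step 3: dequeue 3; queue=[4,2]; order=1,0,3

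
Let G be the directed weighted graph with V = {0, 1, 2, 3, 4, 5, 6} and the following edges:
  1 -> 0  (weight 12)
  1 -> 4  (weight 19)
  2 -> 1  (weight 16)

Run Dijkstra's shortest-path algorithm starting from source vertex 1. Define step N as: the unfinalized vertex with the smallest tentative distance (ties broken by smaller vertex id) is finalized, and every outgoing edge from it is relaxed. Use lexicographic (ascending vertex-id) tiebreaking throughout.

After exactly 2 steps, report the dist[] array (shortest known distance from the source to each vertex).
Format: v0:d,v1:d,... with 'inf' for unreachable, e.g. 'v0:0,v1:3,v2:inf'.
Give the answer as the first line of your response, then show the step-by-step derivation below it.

v0:12,v1:0,v2:inf,v3:inf,v4:19,v5:inf,v6:inf

step 1: dist = v0:12,v1:0,v2:inf,v3:inf,v4:19,v5:inf,v6:inf
step 2: dist = v0:12,v1:0,v2:inf,v3:inf,v4:19,v5:inf,v6:inf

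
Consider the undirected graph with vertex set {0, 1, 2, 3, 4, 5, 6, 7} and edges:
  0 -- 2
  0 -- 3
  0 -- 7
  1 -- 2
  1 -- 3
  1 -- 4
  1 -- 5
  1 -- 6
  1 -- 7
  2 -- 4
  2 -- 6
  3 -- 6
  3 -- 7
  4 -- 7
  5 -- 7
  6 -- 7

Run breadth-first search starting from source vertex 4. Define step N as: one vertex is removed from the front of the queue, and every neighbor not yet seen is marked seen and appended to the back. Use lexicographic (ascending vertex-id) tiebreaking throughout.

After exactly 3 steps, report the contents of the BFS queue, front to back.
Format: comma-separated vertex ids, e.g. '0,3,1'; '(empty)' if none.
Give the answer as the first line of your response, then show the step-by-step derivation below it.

7,3,5,6,0

step 1: dequeue 4; queue=[1,2,7]; order=4
step 2: dequeue 1; queue=[2,7,3,5,6]; order=4,1
step 3: dequeue 2; queue=[7,3,5,6,0]; order=4,1,2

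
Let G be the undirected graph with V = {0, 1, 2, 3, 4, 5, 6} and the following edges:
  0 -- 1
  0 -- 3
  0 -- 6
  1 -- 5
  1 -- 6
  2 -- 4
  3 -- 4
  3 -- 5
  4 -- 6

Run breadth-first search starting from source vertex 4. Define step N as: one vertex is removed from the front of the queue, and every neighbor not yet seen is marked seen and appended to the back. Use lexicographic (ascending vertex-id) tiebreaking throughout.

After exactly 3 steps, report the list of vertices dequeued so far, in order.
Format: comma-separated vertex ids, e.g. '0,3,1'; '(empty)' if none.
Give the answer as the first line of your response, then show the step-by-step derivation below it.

4,2,3

step 1: dequeue 4; queue=[2,3,6]; order=4
step 2: dequeue 2; queue=[3,6]; order=4,2
step 3: dequeue 3; queue=[6,0,5]; order=4,2,3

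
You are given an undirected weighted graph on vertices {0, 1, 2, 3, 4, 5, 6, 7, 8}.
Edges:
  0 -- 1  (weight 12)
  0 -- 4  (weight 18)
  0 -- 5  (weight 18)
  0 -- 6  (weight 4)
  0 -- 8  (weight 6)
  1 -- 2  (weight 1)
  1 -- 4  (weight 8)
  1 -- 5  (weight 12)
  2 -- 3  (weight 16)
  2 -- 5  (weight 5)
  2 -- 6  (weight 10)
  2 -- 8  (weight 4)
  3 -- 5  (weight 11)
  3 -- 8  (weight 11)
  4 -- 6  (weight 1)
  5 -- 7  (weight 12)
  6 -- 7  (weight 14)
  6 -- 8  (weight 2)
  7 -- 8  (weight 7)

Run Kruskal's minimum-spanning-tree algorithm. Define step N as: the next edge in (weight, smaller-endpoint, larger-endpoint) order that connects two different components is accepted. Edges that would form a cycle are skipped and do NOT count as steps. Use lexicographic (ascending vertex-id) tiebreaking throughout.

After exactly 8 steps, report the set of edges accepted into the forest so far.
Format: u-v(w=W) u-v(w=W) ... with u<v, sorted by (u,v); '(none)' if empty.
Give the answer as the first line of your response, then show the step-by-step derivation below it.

0-6(w=4) 1-2(w=1) 2-5(w=5) 2-8(w=4) 3-5(w=11) 4-6(w=1) 6-8(w=2) 7-8(w=7)

step 1: add edge 1-2 (w=1); MST = {1-2(w=1)}
step 2: add edge 4-6 (w=1); MST = {1-2(w=1) 4-6(w=1)}
step 3: add edge 6-8 (w=2); MST = {1-2(w=1) 4-6(w=1) 6-8(w=2)}
step 4: add edge 0-6 (w=4); MST = {0-6(w=4) 1-2(w=1) 4-6(w=1) 6-8(w=2)}
step 5: add edge 2-8 (w=4); MST = {0-6(w=4) 1-2(w=1) 2-8(w=4) 4-6(w=1) 6-8(w=2)}
step 6: add edge 2-5 (w=5); MST = {0-6(w=4) 1-2(w=1) 2-5(w=5) 2-8(w=4) 4-6(w=1) 6-8(w=2)}
step 7: add edge 7-8 (w=7); MST = {0-6(w=4) 1-2(w=1) 2-5(w=5) 2-8(w=4) 4-6(w=1) 6-8(w=2) 7-8(w=7)}
step 8: add edge 3-5 (w=11); MST = {0-6(w=4) 1-2(w=1) 2-5(w=5) 2-8(w=4) 3-5(w=11) 4-6(w=1) 6-8(w=2) 7-8(w=7)}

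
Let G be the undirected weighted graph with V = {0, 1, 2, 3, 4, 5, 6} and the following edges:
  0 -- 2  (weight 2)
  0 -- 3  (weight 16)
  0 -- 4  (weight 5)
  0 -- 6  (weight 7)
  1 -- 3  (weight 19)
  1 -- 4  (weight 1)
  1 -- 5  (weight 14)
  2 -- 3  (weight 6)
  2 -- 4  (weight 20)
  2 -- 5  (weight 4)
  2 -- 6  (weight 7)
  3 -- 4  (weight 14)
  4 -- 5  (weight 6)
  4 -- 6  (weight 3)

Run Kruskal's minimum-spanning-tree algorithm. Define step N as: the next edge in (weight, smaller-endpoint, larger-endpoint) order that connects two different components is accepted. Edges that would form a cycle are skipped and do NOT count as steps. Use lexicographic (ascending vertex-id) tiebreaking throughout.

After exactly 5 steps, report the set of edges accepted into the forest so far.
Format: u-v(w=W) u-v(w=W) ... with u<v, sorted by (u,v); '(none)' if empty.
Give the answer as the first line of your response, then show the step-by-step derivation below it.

0-2(w=2) 0-4(w=5) 1-4(w=1) 2-5(w=4) 4-6(w=3)

step 1: add edge 1-4 (w=1); MST = {1-4(w=1)}
step 2: add edge 0-2 (w=2); MST = {0-2(w=2) 1-4(w=1)}
step 3: add edge 4-6 (w=3); MST = {0-2(w=2) 1-4(w=1) 4-6(w=3)}
step 4: add edge 2-5 (w=4); MST = {0-2(w=2) 1-4(w=1) 2-5(w=4) 4-6(w=3)}
step 5: add edge 0-4 (w=5); MST = {0-2(w=2) 0-4(w=5) 1-4(w=1) 2-5(w=4) 4-6(w=3)}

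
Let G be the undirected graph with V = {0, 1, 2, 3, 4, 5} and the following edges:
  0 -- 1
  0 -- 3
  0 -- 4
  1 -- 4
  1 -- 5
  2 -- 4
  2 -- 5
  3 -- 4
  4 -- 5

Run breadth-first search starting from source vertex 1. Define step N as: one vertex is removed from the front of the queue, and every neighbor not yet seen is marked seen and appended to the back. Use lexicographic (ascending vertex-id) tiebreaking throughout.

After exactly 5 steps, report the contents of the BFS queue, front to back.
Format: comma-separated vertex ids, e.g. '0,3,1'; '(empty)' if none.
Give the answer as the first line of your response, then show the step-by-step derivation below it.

2

step 1: dequeue 1; queue=[0,4,5]; order=1
step 2: dequeue 0; queue=[4,5,3]; order=1,0
step 3: dequeue 4; queue=[5,3,2]; order=1,0,4
step 4: dequeue 5; queue=[3,2]; order=1,0,4,5
step 5: dequeue 3; queue=[2]; order=1,0,4,5,3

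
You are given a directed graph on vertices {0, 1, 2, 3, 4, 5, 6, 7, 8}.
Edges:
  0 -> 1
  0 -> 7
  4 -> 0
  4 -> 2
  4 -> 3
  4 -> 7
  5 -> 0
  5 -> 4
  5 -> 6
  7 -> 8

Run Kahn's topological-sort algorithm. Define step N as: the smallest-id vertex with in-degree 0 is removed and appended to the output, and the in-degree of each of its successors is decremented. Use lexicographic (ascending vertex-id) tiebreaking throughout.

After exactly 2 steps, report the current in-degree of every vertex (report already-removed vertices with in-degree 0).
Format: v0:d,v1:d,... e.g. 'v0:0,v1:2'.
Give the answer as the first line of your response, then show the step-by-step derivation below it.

v0:0,v1:1,v2:0,v3:0,v4:0,v5:0,v6:0,v7:1,v8:1

step 1: output 5; order=[5]; indeg=(1,1,1,1,0,0,0,2,1)
step 2: output 4; order=[5,4]; indeg=(0,1,0,0,0,0,0,1,1)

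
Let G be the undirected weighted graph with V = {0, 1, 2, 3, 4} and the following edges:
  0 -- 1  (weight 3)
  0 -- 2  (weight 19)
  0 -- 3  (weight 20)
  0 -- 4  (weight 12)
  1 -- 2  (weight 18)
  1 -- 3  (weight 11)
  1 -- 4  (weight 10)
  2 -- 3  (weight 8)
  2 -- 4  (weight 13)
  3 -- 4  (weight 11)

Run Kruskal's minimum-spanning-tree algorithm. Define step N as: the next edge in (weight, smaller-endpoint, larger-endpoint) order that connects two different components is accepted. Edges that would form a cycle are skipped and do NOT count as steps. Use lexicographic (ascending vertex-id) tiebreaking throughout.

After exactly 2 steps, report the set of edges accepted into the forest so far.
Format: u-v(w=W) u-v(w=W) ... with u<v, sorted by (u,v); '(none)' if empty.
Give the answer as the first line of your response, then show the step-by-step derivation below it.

0-1(w=3) 2-3(w=8)

step 1: add edge 0-1 (w=3); MST = {0-1(w=3)}
step 2: add edge 2-3 (w=8); MST = {0-1(w=3) 2-3(w=8)}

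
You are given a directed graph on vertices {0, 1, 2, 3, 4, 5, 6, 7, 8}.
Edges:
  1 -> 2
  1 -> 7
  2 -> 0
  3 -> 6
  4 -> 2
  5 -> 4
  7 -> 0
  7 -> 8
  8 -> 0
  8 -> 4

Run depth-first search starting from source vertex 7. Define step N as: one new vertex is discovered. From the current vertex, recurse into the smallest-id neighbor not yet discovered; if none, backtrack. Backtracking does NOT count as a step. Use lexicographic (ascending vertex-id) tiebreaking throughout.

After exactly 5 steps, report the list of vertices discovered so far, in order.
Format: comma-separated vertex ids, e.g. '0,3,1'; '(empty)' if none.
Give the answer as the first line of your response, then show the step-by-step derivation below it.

7,0,8,4,2

step 1: discover 7; path=7; order=7
step 2: discover 0; path=7>0; order=7,0
step 3: discover 8; path=7>8; order=7,0,8
step 4: discover 4; path=7>8>4; order=7,0,8,4
step 5: discover 2; path=7>8>4>2; order=7,0,8,4,2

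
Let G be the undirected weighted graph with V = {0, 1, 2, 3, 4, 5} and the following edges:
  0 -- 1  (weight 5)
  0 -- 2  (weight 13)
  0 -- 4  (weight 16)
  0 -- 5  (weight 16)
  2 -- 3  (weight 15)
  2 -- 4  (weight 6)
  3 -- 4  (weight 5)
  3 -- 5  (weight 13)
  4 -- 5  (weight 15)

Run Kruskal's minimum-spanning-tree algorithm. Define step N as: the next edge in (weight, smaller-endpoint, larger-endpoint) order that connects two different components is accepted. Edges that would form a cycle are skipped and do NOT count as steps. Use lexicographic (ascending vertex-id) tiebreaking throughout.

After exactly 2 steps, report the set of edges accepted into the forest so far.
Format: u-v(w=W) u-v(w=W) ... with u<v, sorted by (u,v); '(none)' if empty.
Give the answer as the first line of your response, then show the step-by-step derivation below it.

0-1(w=5) 3-4(w=5)

step 1: add edge 0-1 (w=5); MST = {0-1(w=5)}
step 2: add edge 3-4 (w=5); MST = {0-1(w=5) 3-4(w=5)}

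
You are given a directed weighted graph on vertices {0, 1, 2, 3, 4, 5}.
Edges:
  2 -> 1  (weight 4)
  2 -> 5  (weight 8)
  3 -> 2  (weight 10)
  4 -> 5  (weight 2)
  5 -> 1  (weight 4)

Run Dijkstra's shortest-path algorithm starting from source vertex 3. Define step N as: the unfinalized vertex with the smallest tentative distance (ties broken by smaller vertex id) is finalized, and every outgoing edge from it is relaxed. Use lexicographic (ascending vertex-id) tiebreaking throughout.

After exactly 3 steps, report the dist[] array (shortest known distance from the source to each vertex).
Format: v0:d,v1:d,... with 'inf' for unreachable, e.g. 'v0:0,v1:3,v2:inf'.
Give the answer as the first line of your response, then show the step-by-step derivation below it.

v0:inf,v1:14,v2:10,v3:0,v4:inf,v5:18

step 1: dist = v0:inf,v1:inf,v2:10,v3:0,v4:inf,v5:inf
step 2: dist = v0:inf,v1:14,v2:10,v3:0,v4:inf,v5:18
step 3: dist = v0:inf,v1:14,v2:10,v3:0,v4:inf,v5:18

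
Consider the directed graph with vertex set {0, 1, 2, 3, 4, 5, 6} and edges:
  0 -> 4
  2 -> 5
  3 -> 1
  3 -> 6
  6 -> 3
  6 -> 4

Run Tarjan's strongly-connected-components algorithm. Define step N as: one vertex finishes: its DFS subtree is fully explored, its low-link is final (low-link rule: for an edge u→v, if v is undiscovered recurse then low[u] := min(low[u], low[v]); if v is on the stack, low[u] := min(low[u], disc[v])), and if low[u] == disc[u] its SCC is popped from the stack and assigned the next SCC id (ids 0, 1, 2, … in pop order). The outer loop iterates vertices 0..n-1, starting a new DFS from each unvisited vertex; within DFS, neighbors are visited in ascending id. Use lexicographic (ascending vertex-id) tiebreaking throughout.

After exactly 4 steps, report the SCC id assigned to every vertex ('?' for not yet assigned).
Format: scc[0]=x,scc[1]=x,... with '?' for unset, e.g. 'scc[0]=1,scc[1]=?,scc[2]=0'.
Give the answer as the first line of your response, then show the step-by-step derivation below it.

scc[0]=1,scc[1]=2,scc[2]=?,scc[3]=?,scc[4]=0,scc[5]=3,scc[6]=?

step 1: low=(low[0]=0,low[1]=?,low[2]=?,low[3]=?,low[4]=1,low[5]=?,low[6]=?); scc=(scc[0]=?,scc[1]=?,scc[2]=?,scc[3]=?,scc[4]=0,scc[5]=?,scc[6]=?)
step 2: low=(low[0]=0,low[1]=?,low[2]=?,low[3]=?,low[4]=1,low[5]=?,low[6]=?); scc=(scc[0]=1,scc[1]=?,scc[2]=?,scc[3]=?,scc[4]=0,scc[5]=?,scc[6]=?)
step 3: low=(low[0]=0,low[1]=2,low[2]=?,low[3]=?,low[4]=1,low[5]=?,low[6]=?); scc=(scc[0]=1,scc[1]=2,scc[2]=?,scc[3]=?,scc[4]=0,scc[5]=?,scc[6]=?)
step 4: low=(low[0]=0,low[1]=2,low[2]=3,low[3]=?,low[4]=1,low[5]=4,low[6]=?); scc=(scc[0]=1,scc[1]=2,scc[2]=?,scc[3]=?,scc[4]=0,scc[5]=3,scc[6]=?)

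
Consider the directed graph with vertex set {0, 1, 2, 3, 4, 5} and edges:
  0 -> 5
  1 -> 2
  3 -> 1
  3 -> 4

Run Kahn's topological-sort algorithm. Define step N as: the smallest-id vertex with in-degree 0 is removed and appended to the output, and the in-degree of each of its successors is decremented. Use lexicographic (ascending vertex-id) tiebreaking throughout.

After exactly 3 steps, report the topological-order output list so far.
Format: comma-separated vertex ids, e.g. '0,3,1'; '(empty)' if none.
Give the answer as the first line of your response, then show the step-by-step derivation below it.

0,3,1

step 1: output 0; order=[0]; indeg=(0,1,1,0,1,0)
step 2: output 3; order=[0,3]; indeg=(0,0,1,0,0,0)
step 3: output 1; order=[0,3,1]; indeg=(0,0,0,0,0,0)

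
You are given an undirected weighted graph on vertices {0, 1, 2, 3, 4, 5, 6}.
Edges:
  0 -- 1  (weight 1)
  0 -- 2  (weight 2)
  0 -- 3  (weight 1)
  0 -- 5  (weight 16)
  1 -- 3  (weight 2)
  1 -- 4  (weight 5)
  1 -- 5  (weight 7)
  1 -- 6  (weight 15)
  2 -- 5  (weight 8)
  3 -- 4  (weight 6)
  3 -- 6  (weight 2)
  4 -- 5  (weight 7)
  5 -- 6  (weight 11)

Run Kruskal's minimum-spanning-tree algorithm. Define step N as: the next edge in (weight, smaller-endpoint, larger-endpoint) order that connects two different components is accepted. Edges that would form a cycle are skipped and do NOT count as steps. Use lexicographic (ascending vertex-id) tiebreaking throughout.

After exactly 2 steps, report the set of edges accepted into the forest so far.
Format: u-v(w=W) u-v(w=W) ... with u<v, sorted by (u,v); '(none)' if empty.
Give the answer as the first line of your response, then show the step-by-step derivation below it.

0-1(w=1) 0-3(w=1)

step 1: add edge 0-1 (w=1); MST = {0-1(w=1)}
step 2: add edge 0-3 (w=1); MST = {0-1(w=1) 0-3(w=1)}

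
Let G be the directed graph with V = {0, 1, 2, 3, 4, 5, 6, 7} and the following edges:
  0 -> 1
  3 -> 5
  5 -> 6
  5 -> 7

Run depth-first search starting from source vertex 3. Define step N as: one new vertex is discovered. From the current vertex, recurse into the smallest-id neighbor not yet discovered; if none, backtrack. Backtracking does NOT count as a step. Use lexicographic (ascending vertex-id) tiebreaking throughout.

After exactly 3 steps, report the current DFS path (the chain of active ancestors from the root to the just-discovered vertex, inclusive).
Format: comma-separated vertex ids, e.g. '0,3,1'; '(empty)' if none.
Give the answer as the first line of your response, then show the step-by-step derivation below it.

3,5,6

step 1: discover 3; path=3; order=3
step 2: discover 5; path=3>5; order=3,5
step 3: discover 6; path=3>5>6; order=3,5,6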